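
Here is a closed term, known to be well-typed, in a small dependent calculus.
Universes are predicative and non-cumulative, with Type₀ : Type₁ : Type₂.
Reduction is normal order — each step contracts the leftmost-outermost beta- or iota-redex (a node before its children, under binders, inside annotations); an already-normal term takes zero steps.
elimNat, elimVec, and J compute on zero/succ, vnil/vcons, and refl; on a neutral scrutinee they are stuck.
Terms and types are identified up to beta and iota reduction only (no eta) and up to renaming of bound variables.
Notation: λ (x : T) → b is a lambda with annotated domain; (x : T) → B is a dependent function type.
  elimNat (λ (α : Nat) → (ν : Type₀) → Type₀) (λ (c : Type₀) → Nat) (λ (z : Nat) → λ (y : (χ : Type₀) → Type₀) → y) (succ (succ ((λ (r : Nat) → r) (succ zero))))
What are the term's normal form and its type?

reduced normal form:
  λ (α : Type₀) → Nat
inferred type:
  (α : Type₀) → Type₀


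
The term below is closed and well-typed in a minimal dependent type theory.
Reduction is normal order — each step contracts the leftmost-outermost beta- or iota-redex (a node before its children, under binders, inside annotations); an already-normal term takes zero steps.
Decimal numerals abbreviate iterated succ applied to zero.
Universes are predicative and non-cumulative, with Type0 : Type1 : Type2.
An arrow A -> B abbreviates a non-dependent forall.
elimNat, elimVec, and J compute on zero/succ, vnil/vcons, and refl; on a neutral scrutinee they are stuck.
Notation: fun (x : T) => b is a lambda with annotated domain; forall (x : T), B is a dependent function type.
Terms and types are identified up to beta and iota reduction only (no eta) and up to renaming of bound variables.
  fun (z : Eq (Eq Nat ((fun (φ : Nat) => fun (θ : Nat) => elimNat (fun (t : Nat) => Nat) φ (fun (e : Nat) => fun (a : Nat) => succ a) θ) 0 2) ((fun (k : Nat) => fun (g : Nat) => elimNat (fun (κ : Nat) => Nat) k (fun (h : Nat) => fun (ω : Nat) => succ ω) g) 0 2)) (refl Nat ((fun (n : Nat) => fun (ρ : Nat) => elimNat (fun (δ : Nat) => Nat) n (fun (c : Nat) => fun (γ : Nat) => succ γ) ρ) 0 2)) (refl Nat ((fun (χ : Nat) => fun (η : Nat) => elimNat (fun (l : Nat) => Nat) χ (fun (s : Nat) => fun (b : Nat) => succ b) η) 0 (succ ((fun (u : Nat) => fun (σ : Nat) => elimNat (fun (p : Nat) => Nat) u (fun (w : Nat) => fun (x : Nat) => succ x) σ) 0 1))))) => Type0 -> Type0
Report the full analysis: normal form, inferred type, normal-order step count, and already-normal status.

normal form:
  fun (z : Eq (Eq Nat 2 2) (refl Nat 2) (refl Nat 2)) => Type0 -> Type0
type:
  Eq (Eq Nat 2 2) (refl Nat 2) (refl Nat 2) -> Type1
reduction steps (normal order): 42
already normal: no
first contracted redex: a beta-redex


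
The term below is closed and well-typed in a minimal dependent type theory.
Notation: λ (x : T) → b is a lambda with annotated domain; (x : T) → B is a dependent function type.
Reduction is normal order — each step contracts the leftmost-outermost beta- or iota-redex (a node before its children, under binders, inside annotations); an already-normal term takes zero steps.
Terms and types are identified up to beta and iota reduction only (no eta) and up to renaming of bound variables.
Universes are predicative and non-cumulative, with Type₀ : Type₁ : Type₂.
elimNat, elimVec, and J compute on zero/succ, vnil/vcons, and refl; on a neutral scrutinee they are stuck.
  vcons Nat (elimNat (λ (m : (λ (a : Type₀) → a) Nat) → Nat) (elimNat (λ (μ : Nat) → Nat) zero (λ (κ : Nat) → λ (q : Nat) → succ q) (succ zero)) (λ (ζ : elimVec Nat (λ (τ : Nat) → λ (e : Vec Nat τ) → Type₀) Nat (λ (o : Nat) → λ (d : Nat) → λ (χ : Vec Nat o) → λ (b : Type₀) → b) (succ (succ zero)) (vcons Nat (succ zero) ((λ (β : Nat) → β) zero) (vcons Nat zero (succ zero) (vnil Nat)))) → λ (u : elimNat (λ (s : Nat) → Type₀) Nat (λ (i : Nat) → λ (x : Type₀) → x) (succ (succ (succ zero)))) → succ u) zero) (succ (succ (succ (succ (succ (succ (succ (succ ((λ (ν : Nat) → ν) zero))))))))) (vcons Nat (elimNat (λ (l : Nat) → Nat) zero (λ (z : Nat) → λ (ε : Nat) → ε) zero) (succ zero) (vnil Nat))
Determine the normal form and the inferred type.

normal form:
  vcons Nat (succ zero) (succ (succ (succ (succ (succ (succ (succ (succ zero)))))))) (vcons Nat zero (succ zero) (vnil Nat))
the term's type:
  Vec Nat (succ (succ zero))
observation: 7 normal-order steps separate the term from its normal form.


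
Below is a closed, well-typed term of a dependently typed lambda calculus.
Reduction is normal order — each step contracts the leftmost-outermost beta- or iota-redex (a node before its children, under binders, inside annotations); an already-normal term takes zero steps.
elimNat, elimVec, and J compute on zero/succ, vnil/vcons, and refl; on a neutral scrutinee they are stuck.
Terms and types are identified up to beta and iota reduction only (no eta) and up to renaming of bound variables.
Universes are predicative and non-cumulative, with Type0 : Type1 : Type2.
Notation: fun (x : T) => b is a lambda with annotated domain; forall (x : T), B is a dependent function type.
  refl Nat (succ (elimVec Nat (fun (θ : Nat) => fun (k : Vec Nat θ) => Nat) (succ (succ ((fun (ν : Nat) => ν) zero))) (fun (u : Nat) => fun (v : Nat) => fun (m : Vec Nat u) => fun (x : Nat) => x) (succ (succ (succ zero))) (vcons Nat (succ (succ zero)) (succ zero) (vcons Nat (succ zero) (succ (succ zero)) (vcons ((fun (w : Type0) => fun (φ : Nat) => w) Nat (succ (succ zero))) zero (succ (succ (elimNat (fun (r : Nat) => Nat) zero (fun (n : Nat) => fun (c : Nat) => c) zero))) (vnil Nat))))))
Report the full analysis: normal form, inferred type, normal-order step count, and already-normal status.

reduced normal form:
  refl Nat (succ (succ (succ zero)))
inferred type:
  Eq Nat (succ (succ (succ zero))) (succ (succ (succ zero)))
reduction steps (normal order): 17
already normal: no
first redex: an elimVec iota-redex


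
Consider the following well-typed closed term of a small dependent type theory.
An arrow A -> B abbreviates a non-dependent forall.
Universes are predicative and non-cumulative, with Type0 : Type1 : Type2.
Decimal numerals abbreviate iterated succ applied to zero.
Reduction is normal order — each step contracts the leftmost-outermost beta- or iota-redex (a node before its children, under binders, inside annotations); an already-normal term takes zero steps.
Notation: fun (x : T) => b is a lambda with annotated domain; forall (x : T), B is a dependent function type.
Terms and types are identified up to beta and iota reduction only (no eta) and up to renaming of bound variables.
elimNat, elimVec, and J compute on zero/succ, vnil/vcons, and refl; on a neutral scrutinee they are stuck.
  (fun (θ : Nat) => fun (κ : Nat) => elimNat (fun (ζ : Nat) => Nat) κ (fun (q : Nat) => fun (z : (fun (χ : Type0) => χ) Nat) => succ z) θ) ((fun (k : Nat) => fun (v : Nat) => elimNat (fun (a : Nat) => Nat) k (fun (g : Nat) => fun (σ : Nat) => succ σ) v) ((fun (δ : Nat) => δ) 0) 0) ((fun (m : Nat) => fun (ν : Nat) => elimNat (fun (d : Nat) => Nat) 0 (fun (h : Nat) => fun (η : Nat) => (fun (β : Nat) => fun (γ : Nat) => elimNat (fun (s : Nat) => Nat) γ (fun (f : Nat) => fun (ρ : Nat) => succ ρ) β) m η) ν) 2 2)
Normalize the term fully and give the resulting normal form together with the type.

reduced normal form:
  4
the term's type:
  Nat
observation: the term reaches its normal form after 35 normal-order steps.


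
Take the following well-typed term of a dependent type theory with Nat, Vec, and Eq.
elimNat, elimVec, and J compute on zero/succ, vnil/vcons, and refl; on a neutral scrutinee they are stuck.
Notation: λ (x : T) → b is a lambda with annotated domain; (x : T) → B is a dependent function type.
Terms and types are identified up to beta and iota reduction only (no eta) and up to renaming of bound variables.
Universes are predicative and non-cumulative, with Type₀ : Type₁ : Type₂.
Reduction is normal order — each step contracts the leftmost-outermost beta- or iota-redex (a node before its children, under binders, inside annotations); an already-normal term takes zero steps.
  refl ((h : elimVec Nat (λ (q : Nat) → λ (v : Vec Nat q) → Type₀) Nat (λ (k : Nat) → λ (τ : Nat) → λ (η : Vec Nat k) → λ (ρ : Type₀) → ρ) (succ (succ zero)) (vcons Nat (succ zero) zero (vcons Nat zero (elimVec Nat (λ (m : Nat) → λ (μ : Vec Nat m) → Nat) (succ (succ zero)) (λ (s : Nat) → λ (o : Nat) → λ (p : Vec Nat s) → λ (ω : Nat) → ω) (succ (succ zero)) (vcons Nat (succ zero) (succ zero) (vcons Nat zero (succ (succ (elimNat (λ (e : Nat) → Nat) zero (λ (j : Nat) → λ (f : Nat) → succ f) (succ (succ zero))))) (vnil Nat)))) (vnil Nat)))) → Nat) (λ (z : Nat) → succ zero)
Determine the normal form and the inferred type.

resulting normal form:
  refl ((h : Nat) → Nat) (λ (q : Nat) → succ zero)
the term's type:
  Eq ((h : Nat) → Nat) (λ (q : Nat) → succ zero) (λ (v : Nat) → succ zero)
observation: normalization takes exactly 11 steps under the normal-order strategy.


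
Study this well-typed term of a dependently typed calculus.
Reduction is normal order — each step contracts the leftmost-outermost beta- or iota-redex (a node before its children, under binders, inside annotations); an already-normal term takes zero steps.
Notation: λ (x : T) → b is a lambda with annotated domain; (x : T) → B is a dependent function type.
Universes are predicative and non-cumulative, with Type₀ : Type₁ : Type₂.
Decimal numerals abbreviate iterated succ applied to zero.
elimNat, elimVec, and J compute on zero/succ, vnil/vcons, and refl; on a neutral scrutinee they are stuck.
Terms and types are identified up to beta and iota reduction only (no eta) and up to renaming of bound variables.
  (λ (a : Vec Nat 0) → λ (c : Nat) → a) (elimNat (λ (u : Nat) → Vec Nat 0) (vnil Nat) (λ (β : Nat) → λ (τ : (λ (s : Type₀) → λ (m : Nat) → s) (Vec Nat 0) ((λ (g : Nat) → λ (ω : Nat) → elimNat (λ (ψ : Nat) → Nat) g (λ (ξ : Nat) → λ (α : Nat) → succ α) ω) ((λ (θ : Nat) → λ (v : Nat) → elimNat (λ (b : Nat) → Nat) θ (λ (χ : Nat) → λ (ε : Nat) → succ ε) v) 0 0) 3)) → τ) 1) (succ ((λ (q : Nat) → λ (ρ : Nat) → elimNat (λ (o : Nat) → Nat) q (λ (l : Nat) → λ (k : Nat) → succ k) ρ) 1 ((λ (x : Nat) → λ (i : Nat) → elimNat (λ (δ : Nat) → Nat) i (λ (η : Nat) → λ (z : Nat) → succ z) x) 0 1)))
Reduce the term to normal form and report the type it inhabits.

normal form:
  vnil Nat
type:
  Vec Nat 0
observation: the term reaches its normal form after 6 normal-order steps.


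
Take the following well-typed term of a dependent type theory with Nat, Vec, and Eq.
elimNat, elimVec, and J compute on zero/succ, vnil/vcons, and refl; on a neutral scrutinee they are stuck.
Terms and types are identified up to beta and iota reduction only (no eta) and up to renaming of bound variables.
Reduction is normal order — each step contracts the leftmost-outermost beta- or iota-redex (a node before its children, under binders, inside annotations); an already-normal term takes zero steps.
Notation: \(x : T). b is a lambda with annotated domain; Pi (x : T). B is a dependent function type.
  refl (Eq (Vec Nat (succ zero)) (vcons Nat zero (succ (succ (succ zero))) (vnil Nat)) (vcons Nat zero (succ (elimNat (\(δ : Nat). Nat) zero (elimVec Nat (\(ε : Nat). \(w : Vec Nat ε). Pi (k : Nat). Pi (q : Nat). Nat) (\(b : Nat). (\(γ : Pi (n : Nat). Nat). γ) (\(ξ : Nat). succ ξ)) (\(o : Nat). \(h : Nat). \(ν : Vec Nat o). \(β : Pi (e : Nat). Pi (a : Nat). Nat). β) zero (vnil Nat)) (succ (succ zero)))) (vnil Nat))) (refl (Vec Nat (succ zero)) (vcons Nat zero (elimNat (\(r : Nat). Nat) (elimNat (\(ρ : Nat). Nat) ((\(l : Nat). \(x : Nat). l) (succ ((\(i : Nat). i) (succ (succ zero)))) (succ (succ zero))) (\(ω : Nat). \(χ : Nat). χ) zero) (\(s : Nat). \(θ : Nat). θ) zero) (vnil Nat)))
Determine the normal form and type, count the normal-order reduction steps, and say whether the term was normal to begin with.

normal form:
  refl (Eq (Vec Nat (succ zero)) (vcons Nat zero (succ (succ (succ zero))) (vnil Nat)) (vcons Nat zero (succ (succ (succ zero))) (vnil Nat))) (refl (Vec Nat (succ zero)) (vcons Nat zero (succ (succ (succ zero))) (vnil Nat)))
type:
  Eq (Eq (Vec Nat (succ zero)) (vcons Nat zero (succ (succ (succ zero))) (vnil Nat)) (vcons Nat zero (succ (succ (succ zero))) (vnil Nat))) (refl (Vec Nat (succ zero)) (vcons Nat zero (succ (succ (succ zero))) (vnil Nat))) (refl (Vec Nat (succ zero)) (vcons Nat zero (succ (succ (succ zero))) (vnil Nat)))
steps to reach normal form (normal order): 16
started in normal form: no
first redex: an elimNat iota-redex


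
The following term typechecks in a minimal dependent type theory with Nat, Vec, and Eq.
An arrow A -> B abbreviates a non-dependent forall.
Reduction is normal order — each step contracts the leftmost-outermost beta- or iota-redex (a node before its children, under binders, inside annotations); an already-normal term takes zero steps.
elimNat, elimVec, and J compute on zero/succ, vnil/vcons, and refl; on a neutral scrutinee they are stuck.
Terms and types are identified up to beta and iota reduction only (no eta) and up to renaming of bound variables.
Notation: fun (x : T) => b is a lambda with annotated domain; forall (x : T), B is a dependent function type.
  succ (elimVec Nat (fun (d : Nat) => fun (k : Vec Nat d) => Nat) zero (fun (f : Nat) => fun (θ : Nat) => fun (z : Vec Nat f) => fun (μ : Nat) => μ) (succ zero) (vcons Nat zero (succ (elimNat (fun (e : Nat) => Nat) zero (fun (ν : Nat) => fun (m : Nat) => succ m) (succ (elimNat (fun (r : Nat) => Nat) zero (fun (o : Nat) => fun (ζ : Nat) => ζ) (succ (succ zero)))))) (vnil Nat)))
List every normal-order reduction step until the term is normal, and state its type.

reduction (normal order):
  succ (elimVec Nat (fun (d : Nat) => fun (k : Vec Nat d) => Nat) zero (fun (f : Nat) => fun (θ : Nat) => fun (z : Vec Nat f) => fun (μ : Nat) => μ) (succ zero) (vcons Nat zero (succ (elimNat (fun (e : Nat) => Nat) zero (fun (ν : Nat) => fun (m : Nat) => succ m) (succ (elimNat (fun (r : Nat) => Nat) zero (fun (o : Nat) => fun (ζ : Nat) => ζ) (succ (succ zero)))))) (vnil Nat)))
  ~> succ ((fun (d : Nat) => fun (k : Nat) => fun (f : Vec Nat d) => fun (θ : Nat) => θ) zero (succ (elimNat (fun (z : Nat) => Nat) zero (fun (μ : Nat) => fun (e : Nat) => succ e) (succ (elimNat (fun (ν : Nat) => Nat) zero (fun (m : Nat) => fun (r : Nat) => r) (succ (succ zero)))))) (vnil Nat) (elimVec Nat (fun (o : Nat) => fun (ζ : Vec Nat o) => Nat) zero (fun (ξ : Nat) => fun (ω : Nat) => fun (x : Vec Nat ξ) => fun (a : Nat) => a) zero (vnil Nat)))
  ~> succ ((fun (d : Nat) => fun (k : Vec Nat zero) => fun (f : Nat) => f) (succ (elimNat (fun (θ : Nat) => Nat) zero (fun (z : Nat) => fun (μ : Nat) => succ μ) (succ (elimNat (fun (e : Nat) => Nat) zero (fun (ν : Nat) => fun (m : Nat) => m) (succ (succ zero)))))) (vnil Nat) (elimVec Nat (fun (r : Nat) => fun (o : Vec Nat r) => Nat) zero (fun (ζ : Nat) => fun (ξ : Nat) => fun (ω : Vec Nat ζ) => fun (x : Nat) => x) zero (vnil Nat)))
  ~> succ ((fun (d : Vec Nat zero) => fun (k : Nat) => k) (vnil Nat) (elimVec Nat (fun (f : Nat) => fun (θ : Vec Nat f) => Nat) zero (fun (z : Nat) => fun (μ : Nat) => fun (e : Vec Nat z) => fun (ν : Nat) => ν) zero (vnil Nat)))
  ~> succ ((fun (d : Nat) => d) (elimVec Nat (fun (k : Nat) => fun (f : Vec Nat k) => Nat) zero (fun (θ : Nat) => fun (z : Nat) => fun (μ : Vec Nat θ) => fun (e : Nat) => e) zero (vnil Nat)))
  ~> succ (elimVec Nat (fun (d : Nat) => fun (k : Vec Nat d) => Nat) zero (fun (f : Nat) => fun (θ : Nat) => fun (z : Vec Nat f) => fun (μ : Nat) => μ) zero (vnil Nat))
  ~> succ zero
type:
  Nat


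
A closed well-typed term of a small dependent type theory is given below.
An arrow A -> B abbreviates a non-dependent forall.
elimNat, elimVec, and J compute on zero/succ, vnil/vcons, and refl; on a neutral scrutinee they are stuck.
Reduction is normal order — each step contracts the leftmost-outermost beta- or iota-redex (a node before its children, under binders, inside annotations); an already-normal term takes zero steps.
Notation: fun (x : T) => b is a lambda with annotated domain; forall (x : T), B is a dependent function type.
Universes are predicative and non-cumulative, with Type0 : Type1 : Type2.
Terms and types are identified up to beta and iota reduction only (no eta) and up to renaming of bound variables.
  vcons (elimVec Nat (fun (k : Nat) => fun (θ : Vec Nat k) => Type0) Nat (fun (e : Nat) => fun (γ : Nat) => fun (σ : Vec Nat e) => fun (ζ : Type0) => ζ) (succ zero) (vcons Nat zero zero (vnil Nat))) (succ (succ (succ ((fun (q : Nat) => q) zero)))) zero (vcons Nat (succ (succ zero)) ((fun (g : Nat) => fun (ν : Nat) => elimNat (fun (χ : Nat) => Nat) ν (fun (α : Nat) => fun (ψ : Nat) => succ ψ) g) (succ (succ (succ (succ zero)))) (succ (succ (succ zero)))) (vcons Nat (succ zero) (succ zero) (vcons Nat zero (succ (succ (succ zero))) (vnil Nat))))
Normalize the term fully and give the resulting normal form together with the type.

reduced normal form:
  vcons Nat (succ (succ (succ zero))) zero (vcons Nat (succ (succ zero)) (succ (succ (succ (succ (succ (succ (succ zero))))))) (vcons Nat (succ zero) (succ zero) (vcons Nat zero (succ (succ (succ zero))) (vnil Nat))))
type:
  Vec Nat (succ (succ (succ (succ zero))))
observation: 22 normal-order steps separate the term from its normal form.


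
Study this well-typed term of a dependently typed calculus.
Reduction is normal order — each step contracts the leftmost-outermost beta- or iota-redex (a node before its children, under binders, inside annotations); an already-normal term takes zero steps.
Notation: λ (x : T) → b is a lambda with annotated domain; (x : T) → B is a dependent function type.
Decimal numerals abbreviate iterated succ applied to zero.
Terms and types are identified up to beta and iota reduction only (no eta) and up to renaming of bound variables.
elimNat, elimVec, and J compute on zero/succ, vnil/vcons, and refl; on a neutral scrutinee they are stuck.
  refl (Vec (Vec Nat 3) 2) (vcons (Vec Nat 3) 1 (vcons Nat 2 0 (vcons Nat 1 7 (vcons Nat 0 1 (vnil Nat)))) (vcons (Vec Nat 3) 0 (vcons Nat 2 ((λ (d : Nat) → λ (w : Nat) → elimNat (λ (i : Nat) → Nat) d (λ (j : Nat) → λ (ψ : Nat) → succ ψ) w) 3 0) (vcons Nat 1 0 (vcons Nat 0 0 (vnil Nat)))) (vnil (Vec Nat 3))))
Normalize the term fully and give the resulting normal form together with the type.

reduced normal form:
  refl (Vec (Vec Nat 3) 2) (vcons (Vec Nat 3) 1 (vcons Nat 2 0 (vcons Nat 1 7 (vcons Nat 0 1 (vnil Nat)))) (vcons (Vec Nat 3) 0 (vcons Nat 2 3 (vcons Nat 1 0 (vcons Nat 0 0 (vnil Nat)))) (vnil (Vec Nat 3))))
the term's type:
  Eq (Vec (Vec Nat 3) 2) (vcons (Vec Nat 3) 1 (vcons Nat 2 0 (vcons Nat 1 7 (vcons Nat 0 1 (vnil Nat)))) (vcons (Vec Nat 3) 0 (vcons Nat 2 3 (vcons Nat 1 0 (vcons Nat 0 0 (vnil Nat)))) (vnil (Vec Nat 3)))) (vcons (Vec Nat 3) 1 (vcons Nat 2 0 (vcons Nat 1 7 (vcons Nat 0 1 (vnil Nat)))) (vcons (Vec Nat 3) 0 (vcons Nat 2 3 (vcons Nat 1 0 (vcons Nat 0 0 (vnil Nat)))) (vnil (Vec Nat 3))))


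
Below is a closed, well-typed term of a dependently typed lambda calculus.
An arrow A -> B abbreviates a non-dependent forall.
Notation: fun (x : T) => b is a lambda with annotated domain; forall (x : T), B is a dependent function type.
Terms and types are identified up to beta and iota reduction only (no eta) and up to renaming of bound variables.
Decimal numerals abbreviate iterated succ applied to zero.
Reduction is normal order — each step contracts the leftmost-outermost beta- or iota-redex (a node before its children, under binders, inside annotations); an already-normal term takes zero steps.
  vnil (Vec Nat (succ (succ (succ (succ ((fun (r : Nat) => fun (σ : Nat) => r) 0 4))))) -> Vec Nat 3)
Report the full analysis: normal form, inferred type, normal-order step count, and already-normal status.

normal form:
  vnil (Vec Nat 4 -> Vec Nat 3)
type:
  Vec (Vec Nat 4 -> Vec Nat 3) 0
normal-order step count: 2
started in normal form: no
first redex: a beta-redex


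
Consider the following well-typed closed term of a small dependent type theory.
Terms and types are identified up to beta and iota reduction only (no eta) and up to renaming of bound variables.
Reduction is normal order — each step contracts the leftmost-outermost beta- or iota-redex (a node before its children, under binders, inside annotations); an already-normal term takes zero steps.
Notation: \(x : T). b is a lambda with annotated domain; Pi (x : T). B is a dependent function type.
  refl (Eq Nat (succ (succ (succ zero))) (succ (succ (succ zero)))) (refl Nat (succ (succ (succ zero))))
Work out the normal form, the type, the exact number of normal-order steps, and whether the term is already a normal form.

resulting normal form:
  refl (Eq Nat (succ (succ (succ zero))) (succ (succ (succ zero)))) (refl Nat (succ (succ (succ zero))))
inferred type:
  Eq (Eq Nat (succ (succ (succ zero))) (succ (succ (succ zero)))) (refl Nat (succ (succ (succ zero)))) (refl Nat (succ (succ (succ zero))))
reduction steps (normal order): 0
started in normal form: yes


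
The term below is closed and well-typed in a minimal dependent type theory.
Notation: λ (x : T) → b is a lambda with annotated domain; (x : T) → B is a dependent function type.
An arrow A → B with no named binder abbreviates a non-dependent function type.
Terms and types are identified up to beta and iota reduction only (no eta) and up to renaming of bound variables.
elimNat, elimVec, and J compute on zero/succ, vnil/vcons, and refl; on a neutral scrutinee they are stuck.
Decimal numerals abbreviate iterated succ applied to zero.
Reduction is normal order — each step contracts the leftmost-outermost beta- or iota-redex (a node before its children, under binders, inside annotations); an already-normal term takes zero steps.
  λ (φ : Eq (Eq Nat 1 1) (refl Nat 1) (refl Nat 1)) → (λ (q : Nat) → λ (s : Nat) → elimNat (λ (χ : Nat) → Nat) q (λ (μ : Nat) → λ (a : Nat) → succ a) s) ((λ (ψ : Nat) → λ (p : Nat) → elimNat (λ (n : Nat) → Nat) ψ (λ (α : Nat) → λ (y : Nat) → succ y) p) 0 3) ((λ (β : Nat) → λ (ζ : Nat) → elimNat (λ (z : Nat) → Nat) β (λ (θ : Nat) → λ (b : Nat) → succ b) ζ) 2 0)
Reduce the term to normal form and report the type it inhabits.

reduced normal form:
  λ (φ : Eq (Eq Nat 1 1) (refl Nat 1) (refl Nat 1)) → 5
type:
  Eq (Eq Nat 1 1) (refl Nat 1) (refl Nat 1) → Nat
observation: normalization takes exactly 24 steps under the normal-order strategy.


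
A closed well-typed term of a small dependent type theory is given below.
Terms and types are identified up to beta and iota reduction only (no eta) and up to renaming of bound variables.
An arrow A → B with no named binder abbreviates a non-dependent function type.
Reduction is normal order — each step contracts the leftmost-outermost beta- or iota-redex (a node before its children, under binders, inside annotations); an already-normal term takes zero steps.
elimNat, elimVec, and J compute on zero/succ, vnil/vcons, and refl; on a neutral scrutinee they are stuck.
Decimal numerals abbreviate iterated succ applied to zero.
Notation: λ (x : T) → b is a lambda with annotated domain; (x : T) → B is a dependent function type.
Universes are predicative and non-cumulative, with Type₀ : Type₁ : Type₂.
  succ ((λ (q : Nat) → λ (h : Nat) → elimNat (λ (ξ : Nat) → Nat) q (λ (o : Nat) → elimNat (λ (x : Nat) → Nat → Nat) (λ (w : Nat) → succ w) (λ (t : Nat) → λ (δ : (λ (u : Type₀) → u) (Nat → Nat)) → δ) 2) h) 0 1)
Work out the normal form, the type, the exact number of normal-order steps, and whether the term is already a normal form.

reduced normal form:
  2
the term's type:
  Nat
reduction steps (normal order): 13
already normal: no
first redex: a beta-redex


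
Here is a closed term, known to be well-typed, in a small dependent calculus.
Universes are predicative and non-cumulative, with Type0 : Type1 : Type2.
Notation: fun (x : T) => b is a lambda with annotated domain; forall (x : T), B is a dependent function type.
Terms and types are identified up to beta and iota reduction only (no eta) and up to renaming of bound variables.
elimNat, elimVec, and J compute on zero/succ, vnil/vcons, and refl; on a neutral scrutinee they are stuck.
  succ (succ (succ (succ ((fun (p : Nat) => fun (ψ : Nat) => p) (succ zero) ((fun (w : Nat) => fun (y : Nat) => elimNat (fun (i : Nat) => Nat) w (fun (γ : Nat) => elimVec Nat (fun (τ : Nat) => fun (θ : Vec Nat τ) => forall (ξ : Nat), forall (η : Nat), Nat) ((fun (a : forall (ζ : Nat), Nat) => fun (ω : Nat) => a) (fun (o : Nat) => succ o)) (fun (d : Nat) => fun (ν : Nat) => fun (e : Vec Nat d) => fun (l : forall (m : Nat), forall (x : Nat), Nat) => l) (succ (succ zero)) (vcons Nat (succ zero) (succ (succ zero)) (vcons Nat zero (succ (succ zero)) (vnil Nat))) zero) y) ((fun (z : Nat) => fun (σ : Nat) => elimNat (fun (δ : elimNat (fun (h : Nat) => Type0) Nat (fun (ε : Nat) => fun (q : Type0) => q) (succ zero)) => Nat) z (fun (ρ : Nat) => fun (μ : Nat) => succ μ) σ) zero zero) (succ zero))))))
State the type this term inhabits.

inferred type:
  Nat


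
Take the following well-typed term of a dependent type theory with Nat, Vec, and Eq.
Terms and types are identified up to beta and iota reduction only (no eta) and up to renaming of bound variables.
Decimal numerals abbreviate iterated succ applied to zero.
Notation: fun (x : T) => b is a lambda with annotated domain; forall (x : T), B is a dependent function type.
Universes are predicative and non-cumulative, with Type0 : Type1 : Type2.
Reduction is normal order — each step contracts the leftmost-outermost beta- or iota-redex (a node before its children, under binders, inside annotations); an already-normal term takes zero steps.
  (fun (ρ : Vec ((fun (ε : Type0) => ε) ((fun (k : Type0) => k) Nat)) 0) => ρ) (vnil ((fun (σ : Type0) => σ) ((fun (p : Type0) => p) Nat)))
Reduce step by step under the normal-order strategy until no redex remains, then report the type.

reduction (normal order):
  (fun (ρ : Vec ((fun (ε : Type0) => ε) ((fun (k : Type0) => k) Nat)) 0) => ρ) (vnil ((fun (σ : Type0) => σ) ((fun (p : Type0) => p) Nat)))
  ~> vnil ((fun (ρ : Type0) => ρ) ((fun (ε : Type0) => ε) Nat))
  ~> vnil ((fun (ρ : Type0) => ρ) Nat)
  ~> vnil Nat
inferred type:
  Vec Nat 0


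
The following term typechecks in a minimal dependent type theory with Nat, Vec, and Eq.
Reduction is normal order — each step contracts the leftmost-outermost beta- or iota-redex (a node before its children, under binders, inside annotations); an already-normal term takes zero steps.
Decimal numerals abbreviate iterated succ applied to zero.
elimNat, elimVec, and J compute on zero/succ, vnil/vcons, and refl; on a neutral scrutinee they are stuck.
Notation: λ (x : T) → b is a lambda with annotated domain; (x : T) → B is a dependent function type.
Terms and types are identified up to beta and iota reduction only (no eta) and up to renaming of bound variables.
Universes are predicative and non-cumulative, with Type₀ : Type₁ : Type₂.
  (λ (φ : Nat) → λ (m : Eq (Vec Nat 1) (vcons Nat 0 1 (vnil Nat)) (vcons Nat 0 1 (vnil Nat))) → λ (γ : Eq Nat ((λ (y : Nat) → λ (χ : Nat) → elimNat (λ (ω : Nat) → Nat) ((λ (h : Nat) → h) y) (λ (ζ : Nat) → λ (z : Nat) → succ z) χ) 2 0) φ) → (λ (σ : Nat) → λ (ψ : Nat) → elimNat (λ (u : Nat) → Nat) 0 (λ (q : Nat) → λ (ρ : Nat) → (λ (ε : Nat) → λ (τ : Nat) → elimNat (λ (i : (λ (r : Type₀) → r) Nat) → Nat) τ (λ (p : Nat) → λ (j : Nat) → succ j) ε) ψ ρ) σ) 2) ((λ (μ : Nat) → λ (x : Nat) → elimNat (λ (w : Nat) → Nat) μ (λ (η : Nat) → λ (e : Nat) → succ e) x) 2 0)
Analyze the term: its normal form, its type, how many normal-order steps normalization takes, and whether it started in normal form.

resulting normal form:
  λ (φ : Eq (Vec Nat 1) (vcons Nat 0 1 (vnil Nat)) (vcons Nat 0 1 (vnil Nat))) → λ (m : Eq Nat 2 2) → λ (γ : Nat) → elimNat (λ (y : Nat) → Nat) (elimNat (λ (χ : Nat) → Nat) 0 (λ (ω : Nat) → λ (h : Nat) → succ h) γ) (λ (ζ : Nat) → λ (z : Nat) → succ z) γ
type:
  (φ : Eq (Vec Nat 1) (vcons Nat 0 1 (vnil Nat)) (vcons Nat 0 1 (vnil Nat))) → (m : Eq Nat 2 2) → (γ : Nat) → Nat
reduction steps (normal order): 22
already normal: no
first contracted redex: a beta-redex


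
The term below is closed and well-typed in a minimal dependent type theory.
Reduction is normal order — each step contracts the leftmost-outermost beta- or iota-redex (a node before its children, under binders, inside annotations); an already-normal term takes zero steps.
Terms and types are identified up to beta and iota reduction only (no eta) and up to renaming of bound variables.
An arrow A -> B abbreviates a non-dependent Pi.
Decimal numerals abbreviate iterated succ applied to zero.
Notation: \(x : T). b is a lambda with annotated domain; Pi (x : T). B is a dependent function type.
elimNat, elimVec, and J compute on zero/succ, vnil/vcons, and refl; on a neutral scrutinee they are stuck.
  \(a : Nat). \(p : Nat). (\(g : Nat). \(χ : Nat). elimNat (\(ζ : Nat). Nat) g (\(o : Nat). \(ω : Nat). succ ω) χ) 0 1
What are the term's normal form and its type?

reduced normal form:
  \(a : Nat). \(p : Nat). 1
type:
  Nat -> Nat -> Nat


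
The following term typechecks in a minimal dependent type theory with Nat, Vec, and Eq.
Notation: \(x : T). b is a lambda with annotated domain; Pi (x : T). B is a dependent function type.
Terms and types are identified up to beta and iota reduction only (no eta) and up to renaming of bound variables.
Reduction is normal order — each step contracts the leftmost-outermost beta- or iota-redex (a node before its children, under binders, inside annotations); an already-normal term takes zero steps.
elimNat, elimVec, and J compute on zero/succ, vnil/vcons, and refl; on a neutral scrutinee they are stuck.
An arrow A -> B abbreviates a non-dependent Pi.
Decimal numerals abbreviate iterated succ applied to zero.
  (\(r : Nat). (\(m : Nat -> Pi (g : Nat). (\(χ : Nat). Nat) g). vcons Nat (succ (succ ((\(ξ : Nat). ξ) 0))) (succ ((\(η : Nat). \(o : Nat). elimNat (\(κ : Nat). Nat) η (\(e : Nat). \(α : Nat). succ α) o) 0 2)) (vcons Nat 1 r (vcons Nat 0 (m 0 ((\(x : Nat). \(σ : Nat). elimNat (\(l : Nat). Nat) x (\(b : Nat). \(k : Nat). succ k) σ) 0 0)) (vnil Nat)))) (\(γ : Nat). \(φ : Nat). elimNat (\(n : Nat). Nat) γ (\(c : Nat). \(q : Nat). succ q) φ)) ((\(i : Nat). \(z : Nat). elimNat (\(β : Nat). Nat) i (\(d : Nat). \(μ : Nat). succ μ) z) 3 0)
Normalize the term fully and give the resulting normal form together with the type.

reduced normal form:
  vcons Nat 2 3 (vcons Nat 1 3 (vcons Nat 0 0 (vnil Nat)))
inferred type:
  Vec Nat 3
observation: reduction starts at a beta-redex, and 21 normal-order steps reach the normal form.


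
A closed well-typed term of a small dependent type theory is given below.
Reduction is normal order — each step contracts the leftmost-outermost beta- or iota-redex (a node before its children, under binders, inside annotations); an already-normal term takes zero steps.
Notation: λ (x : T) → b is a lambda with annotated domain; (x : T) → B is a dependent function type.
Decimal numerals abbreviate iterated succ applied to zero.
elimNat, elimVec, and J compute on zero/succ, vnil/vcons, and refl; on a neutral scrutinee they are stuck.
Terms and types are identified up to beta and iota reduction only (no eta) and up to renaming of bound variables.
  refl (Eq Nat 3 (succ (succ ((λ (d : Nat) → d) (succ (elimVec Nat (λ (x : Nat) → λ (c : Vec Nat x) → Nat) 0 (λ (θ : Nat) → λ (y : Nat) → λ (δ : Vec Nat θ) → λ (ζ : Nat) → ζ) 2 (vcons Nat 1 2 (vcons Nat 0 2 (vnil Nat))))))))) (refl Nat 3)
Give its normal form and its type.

normal form:
  refl (Eq Nat 3 3) (refl Nat 3)
inferred type:
  Eq (Eq Nat 3 3) (refl Nat 3) (refl Nat 3)
observation: normalization takes exactly 12 steps under the normal-order strategy.


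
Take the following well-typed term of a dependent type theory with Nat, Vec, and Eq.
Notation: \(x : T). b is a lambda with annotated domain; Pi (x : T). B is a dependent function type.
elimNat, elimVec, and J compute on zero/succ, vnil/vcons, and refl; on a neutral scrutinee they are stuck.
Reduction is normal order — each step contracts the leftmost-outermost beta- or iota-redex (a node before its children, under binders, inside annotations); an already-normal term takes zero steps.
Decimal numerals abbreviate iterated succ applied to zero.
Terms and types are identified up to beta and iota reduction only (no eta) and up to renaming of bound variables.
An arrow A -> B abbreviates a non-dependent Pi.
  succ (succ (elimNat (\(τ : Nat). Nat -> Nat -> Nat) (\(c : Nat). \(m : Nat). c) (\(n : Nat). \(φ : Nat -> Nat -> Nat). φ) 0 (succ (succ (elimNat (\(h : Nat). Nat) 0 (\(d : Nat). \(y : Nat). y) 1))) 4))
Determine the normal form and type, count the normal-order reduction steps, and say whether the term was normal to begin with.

reduced normal form:
  4
inferred type:
  Nat
steps to reach normal form (normal order): 7
term was already normal: no
first redex: an elimNat iota-redex


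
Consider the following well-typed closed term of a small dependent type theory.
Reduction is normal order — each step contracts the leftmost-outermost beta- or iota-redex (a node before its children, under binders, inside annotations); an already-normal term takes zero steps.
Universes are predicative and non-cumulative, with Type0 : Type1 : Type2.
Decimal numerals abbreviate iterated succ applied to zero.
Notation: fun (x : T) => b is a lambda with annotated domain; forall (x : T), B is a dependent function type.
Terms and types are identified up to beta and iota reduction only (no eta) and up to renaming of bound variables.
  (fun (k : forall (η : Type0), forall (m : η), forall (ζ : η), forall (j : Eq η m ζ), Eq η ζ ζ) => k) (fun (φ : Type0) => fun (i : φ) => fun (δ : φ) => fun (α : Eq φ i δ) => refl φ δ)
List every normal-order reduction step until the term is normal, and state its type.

reduction (normal order):
  (fun (k : forall (η : Type0), forall (m : η), forall (ζ : η), forall (j : Eq η m ζ), Eq η ζ ζ) => k) (fun (φ : Type0) => fun (i : φ) => fun (δ : φ) => fun (α : Eq φ i δ) => refl φ δ)
  ~> fun (k : Type0) => fun (η : k) => fun (m : k) => fun (ζ : Eq k η m) => refl k m
type:
  forall (k : Type0), forall (η : k), forall (m : k), forall (ζ : Eq k η m), Eq k m m


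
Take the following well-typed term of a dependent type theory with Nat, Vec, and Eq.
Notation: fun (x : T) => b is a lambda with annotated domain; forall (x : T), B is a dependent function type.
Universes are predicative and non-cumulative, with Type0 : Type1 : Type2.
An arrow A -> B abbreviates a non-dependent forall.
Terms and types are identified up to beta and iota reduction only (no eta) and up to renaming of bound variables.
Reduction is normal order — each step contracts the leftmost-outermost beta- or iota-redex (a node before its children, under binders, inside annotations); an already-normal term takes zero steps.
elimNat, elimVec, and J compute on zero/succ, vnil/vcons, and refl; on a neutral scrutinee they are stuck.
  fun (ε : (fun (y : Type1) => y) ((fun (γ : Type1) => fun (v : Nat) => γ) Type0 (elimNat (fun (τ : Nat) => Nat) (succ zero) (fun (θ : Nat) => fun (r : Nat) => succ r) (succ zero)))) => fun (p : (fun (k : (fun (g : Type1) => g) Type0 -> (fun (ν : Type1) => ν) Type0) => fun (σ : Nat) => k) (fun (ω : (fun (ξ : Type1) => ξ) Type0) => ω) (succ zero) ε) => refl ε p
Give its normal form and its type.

resulting normal form:
  fun (ε : Type0) => fun (y : ε) => refl ε y
type:
  forall (ε : Type0), forall (y : ε), Eq ε y y
observation: contracting a beta-redex first, the term normalizes in 6 steps.


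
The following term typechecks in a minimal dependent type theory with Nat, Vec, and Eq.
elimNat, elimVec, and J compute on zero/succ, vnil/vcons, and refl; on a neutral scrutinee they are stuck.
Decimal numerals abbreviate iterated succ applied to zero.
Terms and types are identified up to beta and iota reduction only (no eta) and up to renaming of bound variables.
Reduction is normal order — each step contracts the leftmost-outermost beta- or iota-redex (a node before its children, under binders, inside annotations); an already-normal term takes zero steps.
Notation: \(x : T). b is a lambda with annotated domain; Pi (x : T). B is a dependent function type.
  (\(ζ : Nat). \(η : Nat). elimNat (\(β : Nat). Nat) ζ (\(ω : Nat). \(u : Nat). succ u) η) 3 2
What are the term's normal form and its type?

resulting normal form:
  5
type:
  Nat
observation: contracting a beta-redex first, the term normalizes in 9 steps.


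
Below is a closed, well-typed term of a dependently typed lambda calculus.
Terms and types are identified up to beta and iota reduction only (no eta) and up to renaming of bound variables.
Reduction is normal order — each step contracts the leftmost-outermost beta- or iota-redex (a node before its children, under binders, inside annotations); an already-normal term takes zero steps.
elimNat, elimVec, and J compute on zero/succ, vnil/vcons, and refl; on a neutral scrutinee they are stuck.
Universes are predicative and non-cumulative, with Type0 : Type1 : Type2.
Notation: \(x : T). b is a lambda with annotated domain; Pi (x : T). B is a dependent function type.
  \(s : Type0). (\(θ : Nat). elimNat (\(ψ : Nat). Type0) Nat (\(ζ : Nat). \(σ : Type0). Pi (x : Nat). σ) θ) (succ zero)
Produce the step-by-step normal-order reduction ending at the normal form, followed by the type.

reduction (normal order):
  \(s : Type0). (\(θ : Nat). elimNat (\(ψ : Nat). Type0) Nat (\(ζ : Nat). \(σ : Type0). Pi (x : Nat). σ) θ) (succ zero)
  ~> \(s : Type0). elimNat (\(θ : Nat). Type0) Nat (\(ψ : Nat). \(ζ : Type0). Pi (σ : Nat). ζ) (succ zero)
  ~> \(s : Type0). (\(θ : Nat). \(ψ : Type0). Pi (ζ : Nat). ψ) zero (elimNat (\(σ : Nat). Type0) Nat (\(x : Nat). \(j : Type0). Pi (χ : Nat). j) zero)
  ~> \(s : Type0). (\(θ : Type0). Pi (ψ : Nat). θ) (elimNat (\(ζ : Nat). Type0) Nat (\(σ : Nat). \(x : Type0). Pi (j : Nat). x) zero)
  ~> \(s : Type0). Pi (θ : Nat). elimNat (\(ψ : Nat). Type0) Nat (\(ζ : Nat). \(σ : Type0). Pi (x : Nat). σ) zero
  ~> \(s : Type0). Pi (θ : Nat). Nat
inferred type:
  Pi (s : Type0). Type0


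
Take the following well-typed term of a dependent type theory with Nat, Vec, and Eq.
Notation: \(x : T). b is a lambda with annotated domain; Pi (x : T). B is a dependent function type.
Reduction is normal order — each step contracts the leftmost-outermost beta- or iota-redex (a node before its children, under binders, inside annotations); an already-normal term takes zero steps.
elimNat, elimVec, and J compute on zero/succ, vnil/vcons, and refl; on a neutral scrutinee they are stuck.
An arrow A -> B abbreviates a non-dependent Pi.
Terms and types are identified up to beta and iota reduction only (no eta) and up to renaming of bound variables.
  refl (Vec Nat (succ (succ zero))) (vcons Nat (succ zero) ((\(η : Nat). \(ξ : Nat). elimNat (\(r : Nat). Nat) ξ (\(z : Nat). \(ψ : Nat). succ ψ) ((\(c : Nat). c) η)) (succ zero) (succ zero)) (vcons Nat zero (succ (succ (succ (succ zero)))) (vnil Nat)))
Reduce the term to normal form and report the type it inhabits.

normal form:
  refl (Vec Nat (succ (succ zero))) (vcons Nat (succ zero) (succ (succ zero)) (vcons Nat zero (succ (succ (succ (succ zero)))) (vnil Nat)))
type:
  Eq (Vec Nat (succ (succ zero))) (vcons Nat (succ zero) (succ (succ zero)) (vcons Nat zero (succ (succ (succ (succ zero)))) (vnil Nat))) (vcons Nat (succ zero) (succ (succ zero)) (vcons Nat zero (succ (succ (succ (succ zero)))) (vnil Nat)))
observation: reduction starts at a beta-redex, and 7 normal-order steps reach the normal form.
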